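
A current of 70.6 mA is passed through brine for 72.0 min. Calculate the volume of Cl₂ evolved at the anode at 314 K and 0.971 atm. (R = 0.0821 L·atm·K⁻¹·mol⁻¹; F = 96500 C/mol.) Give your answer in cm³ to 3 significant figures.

Q = 0.0706 A × 4320 s = 305.0 C
n(e⁻) = 305.0 / 96500 = 0.003161 mol
2Cl⁻ → Cl₂ + 2e⁻, so n(Cl₂) = 0.003161 / 2 = 0.001581 mol
V = nRT/P = 0.001581 × 0.0821 × 314 / 0.971 = 0.04197 L
= 42.0 cm³

42.0 cm³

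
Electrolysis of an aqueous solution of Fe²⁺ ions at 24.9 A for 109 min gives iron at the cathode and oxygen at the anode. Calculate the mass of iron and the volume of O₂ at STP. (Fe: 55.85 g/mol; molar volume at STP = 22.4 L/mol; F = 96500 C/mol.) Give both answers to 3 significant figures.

47.1 g Fe; 9.45 L O₂

Q = 24.9 × 6540 = 1.628×10^5 C; n(e⁻) = 1.628×10^5 / 96500 = 1.687 mol
Cathode: Fe²⁺ + 2e⁻ → Fe → n(Fe) = 1.687/2 = 0.8435 mol → 47.1 g
Anode: 2H₂O → O₂ + 4H⁺ + 4e⁻ → n(O₂) = 1.687/4 = 0.4218 mol → 9.45 L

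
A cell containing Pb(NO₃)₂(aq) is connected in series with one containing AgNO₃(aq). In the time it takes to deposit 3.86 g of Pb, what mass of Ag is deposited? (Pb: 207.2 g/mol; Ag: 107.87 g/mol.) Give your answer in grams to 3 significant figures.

4.02 g

n(Pb) = 3.86 / 207.2 = 0.01863 mol
Pb²⁺ + 2e⁻ → Pb, so n(e⁻) = 2 × 0.01863 = 0.03726 mol
Same current for the same time ⇒ same n(e⁻) = 0.03726 mol in both cells.
Ag⁺ + e⁻ → Ag, so n(Ag) = 0.03726 mol
m(Ag) = 0.03726 × 107.87 = 4.02 g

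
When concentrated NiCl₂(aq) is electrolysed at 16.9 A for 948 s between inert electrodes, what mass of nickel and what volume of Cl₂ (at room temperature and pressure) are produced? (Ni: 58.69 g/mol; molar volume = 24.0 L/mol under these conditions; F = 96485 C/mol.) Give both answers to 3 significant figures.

Q = 16.9 × 948 = 16020 C; n(e⁻) = 16020 / 96485 = 0.1660 mol
Cathode: Ni²⁺ + 2e⁻ → Ni → n(Ni) = 0.1660/2 = 0.08300 mol → 4.87 g
Anode: 2Cl⁻ → Cl₂ + 2e⁻ → n(Cl₂) = 0.1660/2 = 0.08300 mol → 1.99 L

4.87 g Ni; 1.99 L Cl₂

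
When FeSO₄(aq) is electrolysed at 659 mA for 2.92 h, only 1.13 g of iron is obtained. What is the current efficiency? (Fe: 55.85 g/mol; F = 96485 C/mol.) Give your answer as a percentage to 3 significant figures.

56.4%

Q = 0.659 × 10512 = 6927 C
n(e⁻) = 6927 / 96485 = 0.07179 mol
Fe²⁺ + 2e⁻ → Fe, so theoretical n(Fe) = 0.03590 mol → 2.005 g
Efficiency = 1.13 / 2.005 = 0.5636 = 56.4%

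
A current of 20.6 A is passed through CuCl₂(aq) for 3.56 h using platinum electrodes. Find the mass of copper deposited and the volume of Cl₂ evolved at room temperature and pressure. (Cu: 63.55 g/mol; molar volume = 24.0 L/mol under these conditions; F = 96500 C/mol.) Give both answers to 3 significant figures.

86.9 g Cu; 32.8 L Cl₂

Q = 20.6 × 12816 = 2.640×10^5 C; n(e⁻) = 2.640×10^5 / 96500 = 2.736 mol
Cathode: Cu²⁺ + 2e⁻ → Cu → n(Cu) = 2.736/2 = 1.368 mol → 86.9 g
Anode: 2Cl⁻ → Cl₂ + 2e⁻ → n(Cl₂) = 2.736/2 = 1.368 mol → 32.8 L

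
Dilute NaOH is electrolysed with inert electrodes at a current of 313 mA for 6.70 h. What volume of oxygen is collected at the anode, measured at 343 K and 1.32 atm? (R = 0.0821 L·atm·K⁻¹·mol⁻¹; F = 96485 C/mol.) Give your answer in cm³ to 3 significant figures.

Q = It = 0.313 × 24120 = 7550 C
n(e⁻) = 7550 / 96485 = 0.07825 mol
2H₂O → O₂ + 4H⁺ + 4e⁻, so n(O₂) = 0.07825 / 4 = 0.01956 mol
V = nRT/P = 0.01956 × 0.0821 × 343 / 1.32 = 0.4173 L
= 417 cm³

417 cm³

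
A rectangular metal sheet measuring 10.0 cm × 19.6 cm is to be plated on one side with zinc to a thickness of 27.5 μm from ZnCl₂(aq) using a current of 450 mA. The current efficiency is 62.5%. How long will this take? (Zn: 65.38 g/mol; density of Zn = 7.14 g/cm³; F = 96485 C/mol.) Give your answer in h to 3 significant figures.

Plated area = 10.0 × 19.6 = 196.0 cm²
Volume = 196.0 × 27.5×10⁻⁴ cm = 0.5390 cm³
m(Zn) = 0.5390 × 7.14 = 3.848 g
n(Zn) = 3.848 / 65.38 = 0.05886 mol; n(e⁻) = 2 × 0.05886 = 0.1177 mol
Q = 0.1177 × 96485 / 0.625 = 18170 C
t = 18170 / 0.450 = 40380 s = 11.2 h

11.2 h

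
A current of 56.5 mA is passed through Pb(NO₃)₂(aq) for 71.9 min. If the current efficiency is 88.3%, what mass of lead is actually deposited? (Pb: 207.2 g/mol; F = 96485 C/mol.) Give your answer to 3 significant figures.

Q = 0.0565 × 4314 = 243.7 C
n(e⁻) = 243.7 / 96485 = 0.002526 mol
Pb²⁺ + 2e⁻ → Pb, so theoretical m(Pb) = 0.001263 × 207.2 = 0.2617 g
Actual mass = 88.3% × 0.2617 = 0.231 g

0.231 g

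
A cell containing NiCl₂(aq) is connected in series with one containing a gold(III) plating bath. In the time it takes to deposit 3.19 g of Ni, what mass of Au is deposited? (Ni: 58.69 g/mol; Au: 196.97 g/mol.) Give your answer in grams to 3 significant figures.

7.14 g

n(Ni) = 3.19 / 58.69 = 0.05435 mol
Ni²⁺ + 2e⁻ → Ni, so n(e⁻) = 2 × 0.05435 = 0.1087 mol
The cells are in series, so the same charge (and hence the same n(e⁻) = 0.1087 mol) passes through both.
Au³⁺ + 3e⁻ → Au, so n(Au) = 0.1087 / 3 = 0.03623 mol
m(Au) = 0.03623 × 196.97 = 7.14 g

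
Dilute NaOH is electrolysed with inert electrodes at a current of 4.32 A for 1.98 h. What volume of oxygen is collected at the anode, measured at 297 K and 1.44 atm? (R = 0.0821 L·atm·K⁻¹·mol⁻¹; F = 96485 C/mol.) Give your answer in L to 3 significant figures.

Q = 4.32 A × 7128 s = 30790 C
n(e⁻) = Q/F = 30790/96485 = 0.3191 mol
2H₂O → O₂ + 4H⁺ + 4e⁻, so n(O₂) = 0.3191 / 4 = 0.07978 mol
V = nRT/P = 0.07978 × 0.0821 × 297 / 1.44 = 1.351 L

1.35 L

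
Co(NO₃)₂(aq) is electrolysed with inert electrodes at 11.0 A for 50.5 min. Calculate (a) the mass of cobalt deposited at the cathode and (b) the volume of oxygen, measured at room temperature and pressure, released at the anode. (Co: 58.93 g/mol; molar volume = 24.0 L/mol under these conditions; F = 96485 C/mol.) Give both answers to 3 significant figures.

10.2 g Co; 2.07 L O₂

Q = 11.0 × 3030 = 33330 C; n(e⁻) = 33330 / 96485 = 0.3454 mol
Cathode: Co²⁺ + 2e⁻ → Co → n(Co) = 0.3454/2 = 0.1727 mol → 10.2 g
Anode: 2H₂O → O₂ + 4H⁺ + 4e⁻ → n(O₂) = 0.3454/4 = 0.08635 mol → 2.07 L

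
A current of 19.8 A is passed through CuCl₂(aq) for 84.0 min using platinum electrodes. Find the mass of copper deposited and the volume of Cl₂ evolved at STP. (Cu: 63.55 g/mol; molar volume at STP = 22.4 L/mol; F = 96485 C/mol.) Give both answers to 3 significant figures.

32.9 g Cu; 11.6 L Cl₂

Q = 19.8 × 5040 = 99790 C; n(e⁻) = 99790 / 96485 = 1.034 mol
Cathode: Cu²⁺ + 2e⁻ → Cu → n(Cu) = 1.034/2 = 0.5170 mol → 32.9 g
Anode: 2Cl⁻ → Cl₂ + 2e⁻ → n(Cl₂) = 1.034/2 = 0.5170 mol → 11.6 L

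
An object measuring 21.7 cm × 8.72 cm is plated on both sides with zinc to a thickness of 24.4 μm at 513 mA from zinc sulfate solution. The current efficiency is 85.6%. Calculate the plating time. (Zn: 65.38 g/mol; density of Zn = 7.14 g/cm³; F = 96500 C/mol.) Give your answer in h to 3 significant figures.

Plated area = 2 × 21.7 × 8.72 = 378.4 cm²
Volume = 378.4 × 24.4×10⁻⁴ cm = 0.9233 cm³
m(Zn) = 0.9233 × 7.14 = 6.592 g
n(Zn) = 6.592 / 65.38 = 0.1008 mol; n(e⁻) = 2 × 0.1008 = 0.2016 mol
Q = 0.2016 × 96500 / 0.856 = 22730 C
t = 22730 / 0.513 = 44310 s = 12.3 h

12.3 h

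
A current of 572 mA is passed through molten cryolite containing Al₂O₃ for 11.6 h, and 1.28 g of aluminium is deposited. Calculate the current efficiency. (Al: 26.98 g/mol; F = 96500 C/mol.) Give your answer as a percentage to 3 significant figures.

57.5%

Q = 0.572 × 41760 = 23890 C
n(e⁻) = 23890 / 96500 = 0.2476 mol
Al³⁺ + 3e⁻ → Al, so theoretical n(Al) = 0.08253 mol → 2.227 g
Efficiency = 1.28 / 2.227 = 0.5748 = 57.5%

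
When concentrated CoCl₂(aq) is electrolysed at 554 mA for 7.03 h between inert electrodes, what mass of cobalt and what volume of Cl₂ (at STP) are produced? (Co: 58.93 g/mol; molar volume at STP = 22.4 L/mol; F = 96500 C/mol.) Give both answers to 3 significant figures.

Q = 0.554 × 25308 = 14020 C; n(e⁻) = 14020 / 96500 = 0.1453 mol
Cathode: Co²⁺ + 2e⁻ → Co → n(Co) = 0.1453/2 = 0.07265 mol → 4.28 g
Anode: 2Cl⁻ → Cl₂ + 2e⁻ → n(Cl₂) = 0.1453/2 = 0.07265 mol → 1.63 L

4.28 g Co; 1.63 L Cl₂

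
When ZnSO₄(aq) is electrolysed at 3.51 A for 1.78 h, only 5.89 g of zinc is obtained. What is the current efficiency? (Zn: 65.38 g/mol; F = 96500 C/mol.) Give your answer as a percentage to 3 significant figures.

77.3%

Q = 3.51 × 6408 = 22490 C
n(e⁻) = 22490 / 96500 = 0.2331 mol
Zn²⁺ + 2e⁻ → Zn, so theoretical n(Zn) = 0.1166 mol → 7.623 g
Efficiency = 5.89 / 7.623 = 0.7727 = 77.3%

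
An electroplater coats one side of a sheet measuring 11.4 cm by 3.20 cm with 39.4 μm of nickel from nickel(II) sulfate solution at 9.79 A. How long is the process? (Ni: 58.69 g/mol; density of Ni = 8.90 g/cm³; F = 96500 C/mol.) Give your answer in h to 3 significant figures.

Plated area = 11.4 × 3.20 = 36.48 cm²
Volume = 36.48 × 39.4×10⁻⁴ cm = 0.1437 cm³
m(Ni) = 0.1437 × 8.90 = 1.279 g
n(Ni) = 1.279 / 58.69 = 0.02179 mol; n(e⁻) = 2 × 0.02179 = 0.04358 mol
Q = 0.04358 × 96500 = 4205 C
t = 4205 / 9.79 = 429.5 s = 0.119 h

0.119 h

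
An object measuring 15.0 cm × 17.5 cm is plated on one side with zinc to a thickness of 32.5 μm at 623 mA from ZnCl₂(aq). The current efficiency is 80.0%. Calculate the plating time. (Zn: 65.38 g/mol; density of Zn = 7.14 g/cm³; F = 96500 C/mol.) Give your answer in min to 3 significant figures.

Plated area = 15.0 × 17.5 = 262.5 cm²
Volume = 262.5 × 32.5×10⁻⁴ cm = 0.8531 cm³
m(Zn) = 0.8531 × 7.14 = 6.091 g
n(Zn) = 6.091 / 65.38 = 0.09316 mol; n(e⁻) = 2 × 0.09316 = 0.1863 mol
Q = 0.1863 × 96500 / 0.800 = 22470 C
t = 22470 / 0.623 = 36070 s = 601 min

601 min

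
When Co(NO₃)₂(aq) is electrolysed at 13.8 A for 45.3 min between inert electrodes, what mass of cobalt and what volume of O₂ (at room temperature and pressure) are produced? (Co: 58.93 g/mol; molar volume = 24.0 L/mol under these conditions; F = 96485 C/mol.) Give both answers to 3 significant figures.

11.5 g Co; 2.33 L O₂

Q = 13.8 × 2718 = 37510 C; n(e⁻) = 37510 / 96485 = 0.3888 mol
Cathode: Co²⁺ + 2e⁻ → Co → n(Co) = 0.3888/2 = 0.1944 mol → 11.5 g
Anode: 2H₂O → O₂ + 4H⁺ + 4e⁻ → n(O₂) = 0.3888/4 = 0.09720 mol → 2.33 L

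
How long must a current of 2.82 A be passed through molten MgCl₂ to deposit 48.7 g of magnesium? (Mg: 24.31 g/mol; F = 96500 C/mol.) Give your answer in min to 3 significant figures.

2290 min

n(Mg) = 48.7 / 24.31 = 2.003 mol
Mg²⁺ + 2e⁻ → Mg, so n(e⁻) = 2 × 2.003 = 4.006 mol
Q = 4.006 × 96500 = 3.866×10^5 C
t = Q / I = 3.866×10^5 / 2.82 = 1.371×10^5 s = 2290 min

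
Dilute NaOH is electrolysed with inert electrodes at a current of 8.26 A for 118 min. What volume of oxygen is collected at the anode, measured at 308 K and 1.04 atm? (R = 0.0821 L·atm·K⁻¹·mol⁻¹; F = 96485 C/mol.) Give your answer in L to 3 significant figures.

3.68 L

Q = It = 8.26 × 7080 = 58480 C
n(e⁻) = 58480 / 96485 = 0.6061 mol
2H₂O → O₂ + 4H⁺ + 4e⁻, so n(O₂) = 0.6061 / 4 = 0.1515 mol
V = nRT/P = 0.1515 × 0.0821 × 308 / 1.04 = 3.684 L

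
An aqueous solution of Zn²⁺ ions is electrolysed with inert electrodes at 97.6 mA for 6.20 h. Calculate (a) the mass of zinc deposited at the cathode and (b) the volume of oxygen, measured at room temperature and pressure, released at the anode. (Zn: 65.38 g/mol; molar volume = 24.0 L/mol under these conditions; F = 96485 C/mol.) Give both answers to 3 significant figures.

Q = 0.0976 × 22320 = 2178 C; n(e⁻) = 2178 / 96485 = 0.02257 mol
Cathode: Zn²⁺ + 2e⁻ → Zn → n(Zn) = 0.02257/2 = 0.01129 mol → 0.738 g
Anode: 2H₂O → O₂ + 4H⁺ + 4e⁻ → n(O₂) = 0.02257/4 = 0.005643 mol → 0.135 L

0.738 g Zn; 0.135 L O₂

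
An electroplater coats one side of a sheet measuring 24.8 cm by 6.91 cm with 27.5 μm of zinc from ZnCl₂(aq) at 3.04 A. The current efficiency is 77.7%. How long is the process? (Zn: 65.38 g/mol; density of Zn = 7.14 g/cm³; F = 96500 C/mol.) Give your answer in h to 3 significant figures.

Plated area = 24.8 × 6.91 = 171.4 cm²
Volume = 171.4 × 27.5×10⁻⁴ cm = 0.4714 cm³
m(Zn) = 0.4714 × 7.14 = 3.366 g
n(Zn) = 3.366 / 65.38 = 0.05148 mol; n(e⁻) = 2 × 0.05148 = 0.1030 mol
Q = 0.1030 × 96500 / 0.777 = 12790 C
t = 12790 / 3.04 = 4207 s = 1.17 h

1.17 h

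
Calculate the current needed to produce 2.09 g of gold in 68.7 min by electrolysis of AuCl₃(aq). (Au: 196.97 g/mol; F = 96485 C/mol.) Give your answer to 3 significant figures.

0.745 A

n(Au) = 2.09 / 196.97 = 0.01061 mol
Au³⁺ + 3e⁻ → Au, so n(e⁻) = 3 × 0.01061 = 0.03183 mol
Q = 0.03183 × 96485 = 3071 C
I = Q / t = 3071 / 4122 s = 0.745 A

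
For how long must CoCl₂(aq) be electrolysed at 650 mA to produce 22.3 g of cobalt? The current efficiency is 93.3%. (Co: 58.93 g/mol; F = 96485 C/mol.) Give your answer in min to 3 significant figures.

2010 min

n(Co) = 22.3 / 58.93 = 0.3784 mol
Co²⁺ + 2e⁻ → Co, so n(e⁻) = 2 × 0.3784 = 0.7568 mol
Q = 0.7568 × 96485 / 0.933 = 78260 C
t = Q / I = 78260 / 0.650 = 1.204×10^5 s = 2010 min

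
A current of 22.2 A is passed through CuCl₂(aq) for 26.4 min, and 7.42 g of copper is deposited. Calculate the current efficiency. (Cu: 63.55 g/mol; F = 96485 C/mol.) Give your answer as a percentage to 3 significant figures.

Q = 22.2 × 1584 = 35160 C
n(e⁻) = 35160 / 96485 = 0.3644 mol
Cu²⁺ + 2e⁻ → Cu, so theoretical n(Cu) = 0.1822 mol → 11.58 g
Efficiency = 7.42 / 11.58 = 0.6408 = 64.1%

64.1%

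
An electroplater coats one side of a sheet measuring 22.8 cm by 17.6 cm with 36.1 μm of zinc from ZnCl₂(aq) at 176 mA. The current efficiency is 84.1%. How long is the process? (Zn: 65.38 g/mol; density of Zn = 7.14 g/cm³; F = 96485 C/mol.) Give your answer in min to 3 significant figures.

3440 min

Plated area = 22.8 × 17.6 = 401.3 cm²
Volume = 401.3 × 36.1×10⁻⁴ cm = 1.449 cm³
m(Zn) = 1.449 × 7.14 = 10.35 g
n(Zn) = 10.35 / 65.38 = 0.1583 mol; n(e⁻) = 2 × 0.1583 = 0.3166 mol
Q = 0.3166 × 96485 / 0.841 = 36320 C
t = 36320 / 0.176 = 2.064×10^5 s = 3440 min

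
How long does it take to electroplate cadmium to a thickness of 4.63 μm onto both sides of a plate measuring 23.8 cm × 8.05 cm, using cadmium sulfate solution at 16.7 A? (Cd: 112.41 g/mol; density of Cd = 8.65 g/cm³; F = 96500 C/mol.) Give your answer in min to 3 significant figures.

2.63 min

Plated area = 2 × 23.8 × 8.05 = 383.2 cm²
Volume = 383.2 × 4.63×10⁻⁴ cm = 0.1774 cm³
m(Cd) = 0.1774 × 8.65 = 1.535 g
n(Cd) = 1.535 / 112.41 = 0.01366 mol; n(e⁻) = 2 × 0.01366 = 0.02732 mol
Q = 0.02732 × 96500 = 2636 C
t = 2636 / 16.7 = 157.8 s = 2.63 min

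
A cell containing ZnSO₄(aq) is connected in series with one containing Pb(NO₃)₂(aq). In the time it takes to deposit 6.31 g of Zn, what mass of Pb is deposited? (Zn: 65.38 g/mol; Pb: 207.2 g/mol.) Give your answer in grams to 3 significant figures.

n(Zn) = 6.31 / 65.38 = 0.09651 mol
Zn²⁺ + 2e⁻ → Zn, so n(e⁻) = 2 × 0.09651 = 0.1930 mol
The cells are in series, so the same charge (and hence the same n(e⁻) = 0.1930 mol) passes through both.
Pb²⁺ + 2e⁻ → Pb, so n(Pb) = 0.1930 / 2 = 0.09650 mol
m(Pb) = 0.09650 × 207.2 = 20.0 g

20.0 g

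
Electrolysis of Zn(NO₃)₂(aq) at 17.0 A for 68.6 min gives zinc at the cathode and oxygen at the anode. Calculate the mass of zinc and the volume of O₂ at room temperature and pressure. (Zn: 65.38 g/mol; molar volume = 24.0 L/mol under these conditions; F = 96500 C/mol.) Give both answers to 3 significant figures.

Q = 17.0 × 4116 = 69970 C; n(e⁻) = 69970 / 96500 = 0.7251 mol
Cathode: Zn²⁺ + 2e⁻ → Zn → n(Zn) = 0.7251/2 = 0.3626 mol → 23.7 g
Anode: 2H₂O → O₂ + 4H⁺ + 4e⁻ → n(O₂) = 0.7251/4 = 0.1813 mol → 4.35 L

23.7 g Zn; 4.35 L O₂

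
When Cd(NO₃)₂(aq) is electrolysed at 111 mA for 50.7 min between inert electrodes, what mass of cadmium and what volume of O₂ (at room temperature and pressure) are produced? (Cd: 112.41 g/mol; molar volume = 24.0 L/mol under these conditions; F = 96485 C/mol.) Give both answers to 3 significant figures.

Q = 0.111 × 3042 = 337.7 C; n(e⁻) = 337.7 / 96485 = 0.003500 mol
Cathode: Cd²⁺ + 2e⁻ → Cd → n(Cd) = 0.003500/2 = 0.001750 mol → 0.197 g
Anode: 2H₂O → O₂ + 4H⁺ + 4e⁻ → n(O₂) = 0.003500/4 = 8.750×10^-4 mol → 0.0210 L

0.197 g Cd; 0.0210 L O₂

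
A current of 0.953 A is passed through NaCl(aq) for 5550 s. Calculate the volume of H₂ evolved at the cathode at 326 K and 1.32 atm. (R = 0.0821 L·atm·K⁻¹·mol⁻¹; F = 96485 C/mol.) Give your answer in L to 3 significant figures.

0.556 L

Q = 0.953 A × 5550 s = 5289 C
n(e⁻) = 5289 / 96485 = 0.05482 mol
2H⁺ + 2e⁻ → H₂, so n(H₂) = 0.05482 / 2 = 0.02741 mol
V = nRT/P = 0.02741 × 0.0821 × 326 / 1.32 = 0.5558 L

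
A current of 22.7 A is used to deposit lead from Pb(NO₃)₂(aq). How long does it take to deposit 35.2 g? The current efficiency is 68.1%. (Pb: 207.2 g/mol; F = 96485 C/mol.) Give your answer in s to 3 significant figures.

n(Pb) = 35.2 / 207.2 = 0.1699 mol
Pb²⁺ + 2e⁻ → Pb, so n(e⁻) = 2 × 0.1699 = 0.3398 mol
Q = 0.3398 × 96485 / 0.681 = 48140 C
t = Q / I = 48140 / 22.7 = 2121 s

2120 s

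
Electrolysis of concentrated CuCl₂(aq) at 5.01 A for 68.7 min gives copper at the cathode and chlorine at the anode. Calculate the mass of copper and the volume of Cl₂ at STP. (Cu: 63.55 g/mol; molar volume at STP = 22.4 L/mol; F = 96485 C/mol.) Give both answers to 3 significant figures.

6.80 g Cu; 2.40 L Cl₂

Q = 5.01 × 4122 = 20650 C; n(e⁻) = 20650 / 96485 = 0.2140 mol
Cathode: Cu²⁺ + 2e⁻ → Cu → n(Cu) = 0.2140/2 = 0.1070 mol → 6.80 g
Anode: 2Cl⁻ → Cl₂ + 2e⁻ → n(Cl₂) = 0.2140/2 = 0.1070 mol → 2.40 L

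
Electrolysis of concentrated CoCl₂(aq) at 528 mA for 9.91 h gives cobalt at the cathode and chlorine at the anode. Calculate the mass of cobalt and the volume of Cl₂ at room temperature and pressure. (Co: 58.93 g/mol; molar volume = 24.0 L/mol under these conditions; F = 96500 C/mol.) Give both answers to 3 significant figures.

Q = 0.528 × 35676 = 18840 C; n(e⁻) = 18840 / 96500 = 0.1952 mol
Cathode: Co²⁺ + 2e⁻ → Co → n(Co) = 0.1952/2 = 0.09760 mol → 5.75 g
Anode: 2Cl⁻ → Cl₂ + 2e⁻ → n(Cl₂) = 0.1952/2 = 0.09760 mol → 2.34 L

5.75 g Co; 2.34 L Cl₂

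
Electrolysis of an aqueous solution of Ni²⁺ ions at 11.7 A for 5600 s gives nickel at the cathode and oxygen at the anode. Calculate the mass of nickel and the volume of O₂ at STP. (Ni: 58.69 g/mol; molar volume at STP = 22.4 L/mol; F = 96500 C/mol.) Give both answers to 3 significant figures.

19.9 g Ni; 3.80 L O₂

Q = 11.7 × 5600 = 65520 C; n(e⁻) = 65520 / 96500 = 0.6790 mol
Cathode: Ni²⁺ + 2e⁻ → Ni → n(Ni) = 0.6790/2 = 0.3395 mol → 19.9 g
Anode: 2H₂O → O₂ + 4H⁺ + 4e⁻ → n(O₂) = 0.6790/4 = 0.1698 mol → 3.80 L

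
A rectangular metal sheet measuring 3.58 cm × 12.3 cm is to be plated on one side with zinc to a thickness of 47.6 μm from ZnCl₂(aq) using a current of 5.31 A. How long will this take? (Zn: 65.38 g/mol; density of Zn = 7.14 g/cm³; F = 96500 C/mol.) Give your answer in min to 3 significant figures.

13.9 min

Plated area = 3.58 × 12.3 = 44.03 cm²
Volume = 44.03 × 47.6×10⁻⁴ cm = 0.2096 cm³
m(Zn) = 0.2096 × 7.14 = 1.497 g
n(Zn) = 1.497 / 65.38 = 0.02290 mol; n(e⁻) = 2 × 0.02290 = 0.04580 mol
Q = 0.04580 × 96500 = 4420 C
t = 4420 / 5.31 = 832.4 s = 13.9 min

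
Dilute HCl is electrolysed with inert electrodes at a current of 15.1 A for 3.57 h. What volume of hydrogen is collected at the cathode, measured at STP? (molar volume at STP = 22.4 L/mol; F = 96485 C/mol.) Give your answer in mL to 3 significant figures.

22500 mL

Charge passed = 15.1 × 12852 = 1.941×10^5 C
n(e⁻) = 1.941×10^5 / 96485 = 2.012 mol
2H⁺ + 2e⁻ → H₂, so n(H₂) = 2.012 / 2 = 1.006 mol
V = 1.006 × 22.4 = 22.53 L
= 22500 mL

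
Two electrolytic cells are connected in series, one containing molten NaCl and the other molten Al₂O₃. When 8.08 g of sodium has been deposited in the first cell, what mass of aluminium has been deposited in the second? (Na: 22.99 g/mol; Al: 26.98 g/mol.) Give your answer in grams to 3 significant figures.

3.16 g

n(Na) = 8.08 / 22.99 = 0.3515 mol
Na⁺ + e⁻ → Na, so n(e⁻) = 0.3515 mol
Same current for the same time ⇒ same n(e⁻) = 0.3515 mol in both cells.
Al³⁺ + 3e⁻ → Al, so n(Al) = 0.3515 / 3 = 0.1172 mol
m(Al) = 0.1172 × 26.98 = 3.16 g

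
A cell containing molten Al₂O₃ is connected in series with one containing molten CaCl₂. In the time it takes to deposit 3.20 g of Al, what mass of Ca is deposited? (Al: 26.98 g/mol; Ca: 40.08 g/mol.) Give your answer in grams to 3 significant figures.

7.13 g

n(Al) = 3.20 / 26.98 = 0.1186 mol
Al³⁺ + 3e⁻ → Al, so n(e⁻) = 3 × 0.1186 = 0.3558 mol
Since the cells are in series, n(e⁻) in the Ca cell is also 0.3558 mol.
Ca²⁺ + 2e⁻ → Ca, so n(Ca) = 0.3558 / 2 = 0.1779 mol
m(Ca) = 0.1779 × 40.08 = 7.13 g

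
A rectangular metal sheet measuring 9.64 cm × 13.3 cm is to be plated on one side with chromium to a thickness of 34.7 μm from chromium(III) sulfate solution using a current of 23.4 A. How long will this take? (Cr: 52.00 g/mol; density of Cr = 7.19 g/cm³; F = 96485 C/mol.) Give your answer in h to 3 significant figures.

Plated area = 9.64 × 13.3 = 128.2 cm²
Volume = 128.2 × 34.7×10⁻⁴ cm = 0.4449 cm³
m(Cr) = 0.4449 × 7.19 = 3.199 g
n(Cr) = 3.199 / 52.00 = 0.06152 mol; n(e⁻) = 3 × 0.06152 = 0.1846 mol
Q = 0.1846 × 96485 = 17810 C
t = 17810 / 23.4 = 761.1 s = 0.211 h

0.211 h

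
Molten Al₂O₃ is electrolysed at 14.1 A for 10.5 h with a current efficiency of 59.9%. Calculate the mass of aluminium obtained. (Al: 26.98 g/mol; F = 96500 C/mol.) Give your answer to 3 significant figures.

Q = 14.1 × 37800 = 5.330×10^5 C
n(e⁻) = 5.330×10^5 / 96500 = 5.523 mol
Al³⁺ + 3e⁻ → Al, so theoretical m(Al) = 1.841 × 26.98 = 49.67 g
Actual mass = 59.9% × 49.67 = 29.8 g

29.8 g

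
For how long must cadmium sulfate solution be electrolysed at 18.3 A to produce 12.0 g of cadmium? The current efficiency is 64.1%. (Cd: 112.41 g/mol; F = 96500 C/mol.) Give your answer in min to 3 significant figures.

29.3 min

n(Cd) = 12.0 / 112.41 = 0.1068 mol
Cd²⁺ + 2e⁻ → Cd, so n(e⁻) = 2 × 0.1068 = 0.2136 mol
Q = 0.2136 × 96500 / 0.641 = 32160 C
t = Q / I = 32160 / 18.3 = 1757 s = 29.3 min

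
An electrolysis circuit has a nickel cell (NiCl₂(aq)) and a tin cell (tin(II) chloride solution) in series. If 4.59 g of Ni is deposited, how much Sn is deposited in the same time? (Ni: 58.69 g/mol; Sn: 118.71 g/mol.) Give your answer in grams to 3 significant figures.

n(Ni) = 4.59 / 58.69 = 0.07821 mol
Ni²⁺ + 2e⁻ → Ni, so n(e⁻) = 2 × 0.07821 = 0.1564 mol
Same current for the same time ⇒ same n(e⁻) = 0.1564 mol in both cells.
Sn²⁺ + 2e⁻ → Sn, so n(Sn) = 0.1564 / 2 = 0.07820 mol
m(Sn) = 0.07820 × 118.71 = 9.28 g

9.28 g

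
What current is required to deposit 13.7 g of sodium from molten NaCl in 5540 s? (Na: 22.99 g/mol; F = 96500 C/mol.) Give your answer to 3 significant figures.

10.4 A

n(Na) = 13.7 / 22.99 = 0.5959 mol
Na⁺ + e⁻ → Na, so n(e⁻) = 0.5959 mol
Q = 0.5959 × 96500 = 57500 C
I = Q / t = 57500 / 5540 s = 10.4 A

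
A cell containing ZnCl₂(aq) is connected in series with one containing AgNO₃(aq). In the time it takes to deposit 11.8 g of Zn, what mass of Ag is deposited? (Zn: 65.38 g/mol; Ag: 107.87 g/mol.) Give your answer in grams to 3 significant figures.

n(Zn) = 11.8 / 65.38 = 0.1805 mol
Zn²⁺ + 2e⁻ → Zn, so n(e⁻) = 2 × 0.1805 = 0.3610 mol
The cells are in series, so the same charge (and hence the same n(e⁻) = 0.3610 mol) passes through both.
Ag⁺ + e⁻ → Ag, so n(Ag) = 0.3610 mol
m(Ag) = 0.3610 × 107.87 = 38.9 g

38.9 g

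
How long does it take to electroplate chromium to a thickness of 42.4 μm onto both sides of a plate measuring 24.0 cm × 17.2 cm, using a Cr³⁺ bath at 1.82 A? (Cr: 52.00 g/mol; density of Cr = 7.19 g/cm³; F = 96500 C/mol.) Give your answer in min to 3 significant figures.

Plated area = 2 × 24.0 × 17.2 = 825.6 cm²
Volume = 825.6 × 42.4×10⁻⁴ cm = 3.501 cm³
m(Cr) = 3.501 × 7.19 = 25.17 g
n(Cr) = 25.17 / 52.00 = 0.4840 mol; n(e⁻) = 3 × 0.4840 = 1.452 mol
Q = 1.452 × 96500 = 1.401×10^5 C
t = 1.401×10^5 / 1.82 = 76980 s = 1280 min

1280 min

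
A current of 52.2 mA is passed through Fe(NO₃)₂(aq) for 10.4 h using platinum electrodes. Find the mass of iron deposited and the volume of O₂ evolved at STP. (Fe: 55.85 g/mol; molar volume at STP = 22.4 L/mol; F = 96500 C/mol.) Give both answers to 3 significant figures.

Q = 0.0522 × 37440 = 1954 C; n(e⁻) = 1954 / 96500 = 0.02025 mol
Cathode: Fe²⁺ + 2e⁻ → Fe → n(Fe) = 0.02025/2 = 0.01013 mol → 0.566 g
Anode: 2H₂O → O₂ + 4H⁺ + 4e⁻ → n(O₂) = 0.02025/4 = 0.005063 mol → 0.113 L

0.566 g Fe; 0.113 L O₂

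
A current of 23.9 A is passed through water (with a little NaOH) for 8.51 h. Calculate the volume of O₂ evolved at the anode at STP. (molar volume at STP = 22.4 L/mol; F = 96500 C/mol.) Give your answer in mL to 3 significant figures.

Q = It = 23.9 × 30636 = 7.322×10^5 C
n(e⁻) = 7.322×10^5 / 96500 = 7.588 mol
2H₂O → O₂ + 4H⁺ + 4e⁻, so n(O₂) = 7.588 / 4 = 1.897 mol
V = 1.897 × 22.4 = 42.49 L
= 42500 mL

42500 mL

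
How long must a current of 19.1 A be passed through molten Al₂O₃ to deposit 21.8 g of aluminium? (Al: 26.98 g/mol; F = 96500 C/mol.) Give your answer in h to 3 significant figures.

n(Al) = 21.8 / 26.98 = 0.8080 mol
Al³⁺ + 3e⁻ → Al, so n(e⁻) = 3 × 0.8080 = 2.424 mol
Q = 2.424 × 96500 = 2.339×10^5 C
t = Q / I = 2.339×10^5 / 19.1 = 12250 s = 3.40 h

3.40 h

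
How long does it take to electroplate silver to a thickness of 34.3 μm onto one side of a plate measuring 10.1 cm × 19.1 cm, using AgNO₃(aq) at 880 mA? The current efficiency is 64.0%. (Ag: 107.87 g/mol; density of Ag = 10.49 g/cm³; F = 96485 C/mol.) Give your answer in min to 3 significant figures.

184 min

Plated area = 10.1 × 19.1 = 192.9 cm²
Volume = 192.9 × 34.3×10⁻⁴ cm = 0.6616 cm³
m(Ag) = 0.6616 × 10.49 = 6.940 g
n(Ag) = 6.940 / 107.87 = 0.06434 mol; n(e⁻) = 0.06434 mol
Q = 0.06434 × 96485 / 0.640 = 9700 C
t = 9700 / 0.880 = 11020 s = 184 min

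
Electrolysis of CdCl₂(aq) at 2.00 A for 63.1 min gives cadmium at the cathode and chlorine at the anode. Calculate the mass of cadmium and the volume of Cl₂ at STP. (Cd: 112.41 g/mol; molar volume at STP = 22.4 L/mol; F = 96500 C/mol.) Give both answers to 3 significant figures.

4.41 g Cd; 0.879 L Cl₂

Q = 2.00 × 3786 = 7572 C; n(e⁻) = 7572 / 96500 = 0.07847 mol
Cathode: Cd²⁺ + 2e⁻ → Cd → n(Cd) = 0.07847/2 = 0.03924 mol → 4.41 g
Anode: 2Cl⁻ → Cl₂ + 2e⁻ → n(Cl₂) = 0.07847/2 = 0.03924 mol → 0.879 L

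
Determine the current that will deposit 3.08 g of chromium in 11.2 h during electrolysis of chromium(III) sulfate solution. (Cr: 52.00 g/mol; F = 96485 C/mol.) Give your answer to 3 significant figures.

n(Cr) = 3.08 / 52.00 = 0.05923 mol
Cr³⁺ + 3e⁻ → Cr, so n(e⁻) = 3 × 0.05923 = 0.1777 mol
Q = 0.1777 × 96485 = 17150 C
I = Q / t = 17150 / 40320 s = 0.425 A

0.425 A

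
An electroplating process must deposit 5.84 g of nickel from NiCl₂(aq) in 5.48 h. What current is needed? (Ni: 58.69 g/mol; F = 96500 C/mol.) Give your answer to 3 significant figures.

n(Ni) = 5.84 / 58.69 = 0.09951 mol
Ni²⁺ + 2e⁻ → Ni, so n(e⁻) = 2 × 0.09951 = 0.1990 mol
Q = 0.1990 × 96500 = 19200 C
I = Q / t = 19200 / 19728 s = 0.973 A

0.973 A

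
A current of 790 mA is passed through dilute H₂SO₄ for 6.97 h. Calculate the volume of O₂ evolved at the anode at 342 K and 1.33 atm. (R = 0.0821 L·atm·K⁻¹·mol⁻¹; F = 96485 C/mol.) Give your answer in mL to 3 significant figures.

1080 mL

Charge passed = 0.790 × 25092 = 19820 C
n(e⁻) = Q/F = 19820/96485 = 0.2054 mol
2H₂O → O₂ + 4H⁺ + 4e⁻, so n(O₂) = 0.2054 / 4 = 0.05135 mol
V = nRT/P = 0.05135 × 0.0821 × 342 / 1.33 = 1.084 L
= 1080 mL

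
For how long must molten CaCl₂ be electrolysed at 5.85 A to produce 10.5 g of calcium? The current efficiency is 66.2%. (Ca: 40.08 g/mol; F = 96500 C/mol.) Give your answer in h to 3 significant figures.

3.63 h

n(Ca) = 10.5 / 40.08 = 0.2620 mol
Ca²⁺ + 2e⁻ → Ca, so n(e⁻) = 2 × 0.2620 = 0.5240 mol
Q = 0.5240 × 96500 / 0.662 = 76380 C
t = Q / I = 76380 / 5.85 = 13060 s = 3.63 h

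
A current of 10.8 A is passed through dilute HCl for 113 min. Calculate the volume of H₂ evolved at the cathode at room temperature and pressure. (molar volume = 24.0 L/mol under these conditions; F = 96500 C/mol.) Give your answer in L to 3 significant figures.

9.11 L

Q = It = 10.8 × 6780 = 73220 C
n(e⁻) = 73220 / 96500 = 0.7588 mol
2H⁺ + 2e⁻ → H₂, so n(H₂) = 0.7588 / 2 = 0.3794 mol
V = 0.3794 × 24.0 = 9.106 L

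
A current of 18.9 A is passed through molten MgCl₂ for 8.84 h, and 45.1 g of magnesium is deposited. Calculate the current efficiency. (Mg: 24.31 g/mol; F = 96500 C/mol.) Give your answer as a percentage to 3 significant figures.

59.5%

Q = 18.9 × 31824 = 6.015×10^5 C
n(e⁻) = 6.015×10^5 / 96500 = 6.233 mol
Mg²⁺ + 2e⁻ → Mg, so theoretical n(Mg) = 3.117 mol → 75.77 g
Efficiency = 45.1 / 75.77 = 0.5952 = 59.5%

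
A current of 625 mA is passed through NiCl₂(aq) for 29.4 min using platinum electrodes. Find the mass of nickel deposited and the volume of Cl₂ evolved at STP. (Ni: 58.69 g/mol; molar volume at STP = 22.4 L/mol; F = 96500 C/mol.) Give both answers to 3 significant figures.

Q = 0.625 × 1764 = 1103 C; n(e⁻) = 1103 / 96500 = 0.01143 mol
Cathode: Ni²⁺ + 2e⁻ → Ni → n(Ni) = 0.01143/2 = 0.005715 mol → 0.335 g
Anode: 2Cl⁻ → Cl₂ + 2e⁻ → n(Cl₂) = 0.01143/2 = 0.005715 mol → 0.128 L

0.335 g Ni; 0.128 L Cl₂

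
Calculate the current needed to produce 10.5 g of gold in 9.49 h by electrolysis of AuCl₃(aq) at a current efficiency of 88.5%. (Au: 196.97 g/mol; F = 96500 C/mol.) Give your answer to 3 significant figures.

0.510 A

n(Au) = 10.5 / 196.97 = 0.05331 mol
Au³⁺ + 3e⁻ → Au, so n(e⁻) = 3 × 0.05331 = 0.1599 mol
Q = 0.1599 × 96500 / 0.885 = 17440 C
I = Q / t = 17440 / 34164 s = 0.510 A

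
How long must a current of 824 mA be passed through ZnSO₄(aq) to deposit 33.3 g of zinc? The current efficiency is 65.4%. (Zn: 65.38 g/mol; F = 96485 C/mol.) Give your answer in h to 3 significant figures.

50.7 h

n(Zn) = 33.3 / 65.38 = 0.5093 mol
Zn²⁺ + 2e⁻ → Zn, so n(e⁻) = 2 × 0.5093 = 1.019 mol
Q = 1.019 × 96485 / 0.654 = 1.503×10^5 C
t = Q / I = 1.503×10^5 / 0.824 = 1.824×10^5 s = 50.7 h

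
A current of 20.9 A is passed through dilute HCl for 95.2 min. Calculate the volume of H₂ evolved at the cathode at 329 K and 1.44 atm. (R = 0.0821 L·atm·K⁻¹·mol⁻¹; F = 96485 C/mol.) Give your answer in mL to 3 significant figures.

Q = 20.9 A × 5712 s = 1.194×10^5 C
n(e⁻) = Q/F = 1.194×10^5/96485 = 1.237 mol
2H⁺ + 2e⁻ → H₂, so n(H₂) = 1.237 / 2 = 0.6185 mol
V = nRT/P = 0.6185 × 0.0821 × 329 / 1.44 = 11.60 L
= 11600 mL

11600 mL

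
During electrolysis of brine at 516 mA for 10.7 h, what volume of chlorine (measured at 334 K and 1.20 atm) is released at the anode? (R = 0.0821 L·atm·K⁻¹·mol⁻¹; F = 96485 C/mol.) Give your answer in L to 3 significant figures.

2.35 L

Q = 0.516 A × 38520 s = 19880 C
n(e⁻) = 19880 / 96485 = 0.2060 mol
2Cl⁻ → Cl₂ + 2e⁻, so n(Cl₂) = 0.2060 / 2 = 0.1030 mol
V = nRT/P = 0.1030 × 0.0821 × 334 / 1.20 = 2.354 L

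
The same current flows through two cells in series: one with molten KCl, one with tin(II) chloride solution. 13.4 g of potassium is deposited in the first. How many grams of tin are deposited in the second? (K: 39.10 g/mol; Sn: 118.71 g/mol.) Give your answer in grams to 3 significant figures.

n(K) = 13.4 / 39.10 = 0.3427 mol
K⁺ + e⁻ → K, so n(e⁻) = 0.3427 mol
The cells are in series, so the same charge (and hence the same n(e⁻) = 0.3427 mol) passes through both.
Sn²⁺ + 2e⁻ → Sn, so n(Sn) = 0.3427 / 2 = 0.1714 mol
m(Sn) = 0.1714 × 118.71 = 20.3 g

20.3 g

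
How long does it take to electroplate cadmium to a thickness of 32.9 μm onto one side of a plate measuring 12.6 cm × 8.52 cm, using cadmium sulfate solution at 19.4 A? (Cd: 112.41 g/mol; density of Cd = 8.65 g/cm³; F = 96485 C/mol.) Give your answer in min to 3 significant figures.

Plated area = 12.6 × 8.52 = 107.4 cm²
Volume = 107.4 × 32.9×10⁻⁴ cm = 0.3533 cm³
m(Cd) = 0.3533 × 8.65 = 3.056 g
n(Cd) = 3.056 / 112.41 = 0.02719 mol; n(e⁻) = 2 × 0.02719 = 0.05438 mol
Q = 0.05438 × 96485 = 5247 C
t = 5247 / 19.4 = 270.5 s = 4.51 min

4.51 min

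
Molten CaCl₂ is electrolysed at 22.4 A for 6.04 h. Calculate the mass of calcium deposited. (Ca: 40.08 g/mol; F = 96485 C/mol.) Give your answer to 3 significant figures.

101 g

Q = It = 22.4 × 21744 = 4.871×10^5 C
n(e⁻) = Q/F = 4.871×10^5/96485 = 5.048 mol
Ca²⁺ + 2e⁻ → Ca, so n(Ca) = 5.048 / 2 = 2.524 mol
m = 2.524 × 40.08 = 101 g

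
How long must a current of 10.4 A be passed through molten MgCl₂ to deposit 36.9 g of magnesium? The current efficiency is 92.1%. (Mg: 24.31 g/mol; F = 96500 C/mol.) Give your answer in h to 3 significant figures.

n(Mg) = 36.9 / 24.31 = 1.518 mol
Mg²⁺ + 2e⁻ → Mg, so n(e⁻) = 2 × 1.518 = 3.036 mol
Q = 3.036 × 96500 / 0.921 = 3.181×10^5 C
t = Q / I = 3.181×10^5 / 10.4 = 30590 s = 8.50 h

8.50 h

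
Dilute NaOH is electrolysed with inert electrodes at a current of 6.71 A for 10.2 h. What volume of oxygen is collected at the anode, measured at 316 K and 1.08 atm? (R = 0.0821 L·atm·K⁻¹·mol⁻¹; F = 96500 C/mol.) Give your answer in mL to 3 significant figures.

Charge passed = 6.71 × 36720 = 2.464×10^5 C
n(e⁻) = 2.464×10^5 / 96500 = 2.553 mol
2H₂O → O₂ + 4H⁺ + 4e⁻, so n(O₂) = 2.553 / 4 = 0.6383 mol
V = nRT/P = 0.6383 × 0.0821 × 316 / 1.08 = 15.33 L
= 15300 mL

15300 mL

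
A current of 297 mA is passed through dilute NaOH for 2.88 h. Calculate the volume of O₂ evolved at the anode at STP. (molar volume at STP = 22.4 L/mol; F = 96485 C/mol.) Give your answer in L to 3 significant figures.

Q = It = 0.297 × 10368 = 3079 C
Moles of electrons = 3079 / 96485 = 0.03191 mol
2H₂O → O₂ + 4H⁺ + 4e⁻, so n(O₂) = 0.03191 / 4 = 0.007978 mol
V = 0.007978 × 22.4 = 0.1787 L

0.179 L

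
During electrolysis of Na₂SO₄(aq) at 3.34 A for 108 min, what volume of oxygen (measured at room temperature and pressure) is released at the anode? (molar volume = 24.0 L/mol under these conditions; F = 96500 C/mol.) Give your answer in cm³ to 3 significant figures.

1350 cm³

Q = It = 3.34 × 6480 = 21640 C
Moles of electrons = 21640 / 96500 = 0.2242 mol
2H₂O → O₂ + 4H⁺ + 4e⁻, so n(O₂) = 0.2242 / 4 = 0.05605 mol
V = 0.05605 × 24.0 = 1.345 L
= 1350 cm³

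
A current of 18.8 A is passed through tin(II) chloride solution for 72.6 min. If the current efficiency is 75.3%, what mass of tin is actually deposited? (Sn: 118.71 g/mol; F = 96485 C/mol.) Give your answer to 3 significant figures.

Q = 18.8 × 4356 = 81890 C
n(e⁻) = 81890 / 96485 = 0.8487 mol
Sn²⁺ + 2e⁻ → Sn, so theoretical m(Sn) = 0.4244 × 118.71 = 50.38 g
Actual mass = 75.3% × 50.38 = 37.9 g

37.9 g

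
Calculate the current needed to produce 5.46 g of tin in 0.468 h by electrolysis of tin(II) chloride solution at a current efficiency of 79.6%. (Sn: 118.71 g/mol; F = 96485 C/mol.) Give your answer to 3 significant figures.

n(Sn) = 5.46 / 118.71 = 0.04599 mol
Sn²⁺ + 2e⁻ → Sn, so n(e⁻) = 2 × 0.04599 = 0.09198 mol
Q = 0.09198 × 96485 / 0.796 = 11150 C
I = Q / t = 11150 / 1684.8 s = 6.62 A

6.62 A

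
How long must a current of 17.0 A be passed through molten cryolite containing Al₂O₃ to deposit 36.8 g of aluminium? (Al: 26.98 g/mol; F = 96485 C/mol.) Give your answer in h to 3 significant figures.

n(Al) = 36.8 / 26.98 = 1.364 mol
Al³⁺ + 3e⁻ → Al, so n(e⁻) = 3 × 1.364 = 4.092 mol
Q = 4.092 × 96485 = 3.948×10^5 C
t = Q / I = 3.948×10^5 / 17.0 = 23220 s = 6.45 h

6.45 h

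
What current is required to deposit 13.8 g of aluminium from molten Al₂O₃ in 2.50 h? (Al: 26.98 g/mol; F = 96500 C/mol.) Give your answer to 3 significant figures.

16.5 A

n(Al) = 13.8 / 26.98 = 0.5115 mol
Al³⁺ + 3e⁻ → Al, so n(e⁻) = 3 × 0.5115 = 1.535 mol
Q = 1.535 × 96500 = 1.481×10^5 C
I = Q / t = 1.481×10^5 / 9000 s = 16.5 A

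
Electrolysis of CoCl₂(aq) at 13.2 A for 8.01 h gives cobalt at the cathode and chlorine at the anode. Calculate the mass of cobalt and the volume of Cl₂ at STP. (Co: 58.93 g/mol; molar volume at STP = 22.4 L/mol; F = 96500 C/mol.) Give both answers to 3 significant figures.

Q = 13.2 × 28836 = 3.806×10^5 C; n(e⁻) = 3.806×10^5 / 96500 = 3.944 mol
Cathode: Co²⁺ + 2e⁻ → Co → n(Co) = 3.944/2 = 1.972 mol → 116 g
Anode: 2Cl⁻ → Cl₂ + 2e⁻ → n(Cl₂) = 3.944/2 = 1.972 mol → 44.2 L

116 g Co; 44.2 L Cl₂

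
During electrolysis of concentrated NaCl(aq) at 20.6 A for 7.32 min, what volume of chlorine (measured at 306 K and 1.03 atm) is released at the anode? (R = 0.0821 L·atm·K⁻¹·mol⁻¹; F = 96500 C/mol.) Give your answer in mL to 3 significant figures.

1140 mL

Q = 20.6 A × 439.2 s = 9048 C
n(e⁻) = Q/F = 9048/96500 = 0.09376 mol
2Cl⁻ → Cl₂ + 2e⁻, so n(Cl₂) = 0.09376 / 2 = 0.04688 mol
V = nRT/P = 0.04688 × 0.0821 × 306 / 1.03 = 1.143 L
= 1140 mL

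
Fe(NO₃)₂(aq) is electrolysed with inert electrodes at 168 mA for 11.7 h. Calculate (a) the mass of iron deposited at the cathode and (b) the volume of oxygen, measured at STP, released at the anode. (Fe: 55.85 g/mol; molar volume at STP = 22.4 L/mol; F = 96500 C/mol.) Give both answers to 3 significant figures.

Q = 0.168 × 42120 = 7076 C; n(e⁻) = 7076 / 96500 = 0.07333 mol
Cathode: Fe²⁺ + 2e⁻ → Fe → n(Fe) = 0.07333/2 = 0.03667 mol → 2.05 g
Anode: 2H₂O → O₂ + 4H⁺ + 4e⁻ → n(O₂) = 0.07333/4 = 0.01833 mol → 0.411 L

2.05 g Fe; 0.411 L O₂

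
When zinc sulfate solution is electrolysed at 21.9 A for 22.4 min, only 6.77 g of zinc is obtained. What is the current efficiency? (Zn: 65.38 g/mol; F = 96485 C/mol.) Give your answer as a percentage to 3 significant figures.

67.9%

Q = 21.9 × 1344 = 29430 C
n(e⁻) = 29430 / 96485 = 0.3050 mol
Zn²⁺ + 2e⁻ → Zn, so theoretical n(Zn) = 0.1525 mol → 9.970 g
Efficiency = 6.77 / 9.970 = 0.6790 = 67.9%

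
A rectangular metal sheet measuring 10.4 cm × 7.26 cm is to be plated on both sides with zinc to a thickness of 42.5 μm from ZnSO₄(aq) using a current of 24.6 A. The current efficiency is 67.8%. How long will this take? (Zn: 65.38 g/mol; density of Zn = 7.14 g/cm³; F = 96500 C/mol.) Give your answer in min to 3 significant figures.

13.5 min

Plated area = 2 × 10.4 × 7.26 = 151.0 cm²
Volume = 151.0 × 42.5×10⁻⁴ cm = 0.6418 cm³
m(Zn) = 0.6418 × 7.14 = 4.582 g
n(Zn) = 4.582 / 65.38 = 0.07008 mol; n(e⁻) = 2 × 0.07008 = 0.1402 mol
Q = 0.1402 × 96500 / 0.678 = 19950 C
t = 19950 / 24.6 = 811.0 s = 13.5 min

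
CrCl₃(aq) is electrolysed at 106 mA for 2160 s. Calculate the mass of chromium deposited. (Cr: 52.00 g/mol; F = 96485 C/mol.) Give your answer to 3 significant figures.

Charge passed = 0.106 × 2160 = 229.0 C
n(e⁻) = Q/F = 229.0/96485 = 0.002373 mol
Cr³⁺ + 3e⁻ → Cr, so n(Cr) = 0.002373 / 3 = 7.910×10^-4 mol
m = 7.910×10^-4 × 52.00 = 0.0411 g

0.0411 g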